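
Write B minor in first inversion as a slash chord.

First inversion of B minor has the third (D) in the bass. As a slash chord: Bm/D.

Bm/D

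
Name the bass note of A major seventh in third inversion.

The seventh of A major seventh (A–C#–E–G#) is G#; that is the bass in third inversion.

G#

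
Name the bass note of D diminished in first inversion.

F

The third of D diminished (D–F–Ab) is F; that is the bass in first inversion.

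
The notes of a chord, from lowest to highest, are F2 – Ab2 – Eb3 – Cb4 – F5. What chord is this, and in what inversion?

The pitch classes F, Ab, Eb, Cb arrange in thirds as F–Ab–Cb–Eb: an F half-diminished seventh chord.
F is the root of F half-diminished seventh; root in the bass means root position (figured bass 7).

F half-diminished seventh, root position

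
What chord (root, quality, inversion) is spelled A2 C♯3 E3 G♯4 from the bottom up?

A major seventh, root position

The distinct note names are A, C#, E, G#. Stacked in thirds they read A–C#–E–G#, which is a major seventh chord on A.
The lowest note is A, the root of the chord, so this is root position (figured bass 7).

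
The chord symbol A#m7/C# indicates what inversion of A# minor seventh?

first inversion

A#m7/C# means A# minor seventh with C# in the bass. C# is the third of A# minor seventh (A#–C#–E#–G#), so this is first inversion.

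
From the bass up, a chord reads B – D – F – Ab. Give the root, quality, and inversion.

B diminished seventh, root position

The distinct note names are B, D, F, Ab. Stacked in thirds they read B–D–F–Ab, which is a diminished seventh chord on B.
The lowest note is B, the root of the chord, so this is root position (figured bass 7).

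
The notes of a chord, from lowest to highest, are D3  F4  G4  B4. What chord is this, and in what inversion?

G dominant seventh, second inversion

Reducing to letter names: D, F, G, B. These stack in thirds as G–B–D–F — a G dominant seventh chord.
With the fifth (D) in the bass, the chord is in second inversion (figured bass 4/3).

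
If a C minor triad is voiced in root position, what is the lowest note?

C

The root of C minor (C–Eb–G) is C; that is the bass in root position.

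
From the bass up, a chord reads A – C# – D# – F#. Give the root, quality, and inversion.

The distinct note names are A, C#, D#, F#. Stacked in thirds they read D#–F#–A–C#, which is a half-diminished seventh chord on D#.
The lowest note is A, the fifth of the chord, so this is second inversion (figured bass 4/3).

D# half-diminished seventh, second inversion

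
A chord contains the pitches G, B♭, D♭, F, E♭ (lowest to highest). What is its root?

Eb

The distinct letter names are G, Bb, Db, F, Eb. Arranged as a stack of thirds they read Eb–G–Bb–Db–F, so Eb is the root (an Eb dominant ninth chord).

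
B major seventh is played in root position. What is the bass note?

The root of B major seventh (B–D#–F#–A#) is B; that is the bass in root position.

B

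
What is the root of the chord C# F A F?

F

Reordering C#, F, A into stacked thirds gives F–A–C#; the bottom of that stack, F, is the root.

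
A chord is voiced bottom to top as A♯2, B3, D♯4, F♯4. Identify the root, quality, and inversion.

The distinct note names are A#, B, D#, F#. Stacked in thirds they read B–D#–F#–A#, which is a major seventh chord on B.
With the seventh (A#) in the bass, the chord is in third inversion (figured bass 4/2).

B major seventh, third inversion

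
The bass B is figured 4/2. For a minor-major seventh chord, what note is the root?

The figures 4/2 mean the seventh of the chord is in the bass. If B is the seventh of a minor-major seventh chord, the root is C (chord tones C–Eb–G–B).

C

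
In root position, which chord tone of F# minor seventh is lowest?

F# minor seventh is F#–A–C#–E. Root position places the root in the bass: F#.

F#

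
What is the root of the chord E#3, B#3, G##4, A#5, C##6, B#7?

A#

E#, B#, G##, A#, C## are the tones of an A# major ninth chord (A#–C##–E#–G##–B#), making A# the root.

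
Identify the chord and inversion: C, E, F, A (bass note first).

F major seventh, second inversion

The pitch classes C, E, F, A arrange in thirds as F–A–C–E: an F major seventh chord.
With the fifth (C) in the bass, the chord is in second inversion (figured bass 4/3).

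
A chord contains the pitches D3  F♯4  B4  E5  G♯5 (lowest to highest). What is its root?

Reordering D, F#, B, E, G# into stacked thirds gives E–G#–B–D–F#; the bottom of that stack, E, is the root.

E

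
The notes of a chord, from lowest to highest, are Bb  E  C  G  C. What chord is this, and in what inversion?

C dominant seventh, third inversion

Reducing to letter names: Bb, E, C, G. These stack in thirds as C–E–G–Bb — a C dominant seventh chord.
Bb is the seventh of C dominant seventh; seventh in the bass means third inversion (figured bass 4/2).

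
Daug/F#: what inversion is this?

first inversion

Daug/F# means D augmented with F# in the bass. F# is the third of D augmented (D–F#–A#), so this is first inversion.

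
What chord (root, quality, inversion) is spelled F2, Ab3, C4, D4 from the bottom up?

Reducing to letter names: F, Ab, C, D. These stack in thirds as D–F–Ab–C — a D half-diminished seventh chord.
F is the third of D half-diminished seventh; third in the bass means first inversion (figured bass 6/5).

D half-diminished seventh, first inversion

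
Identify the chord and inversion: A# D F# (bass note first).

The distinct note names are A#, D, F#. Stacked in thirds they read D–F#–A#, which is an augmented triad on D.
A# is the fifth of D augmented; fifth in the bass means second inversion (figured bass 6/4).

D augmented, second inversion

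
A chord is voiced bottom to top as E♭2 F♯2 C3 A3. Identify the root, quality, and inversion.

Reducing to letter names: Eb, F#, C, A. These stack in thirds as F#–A–C–Eb — an F# diminished seventh chord.
The lowest note is Eb, the seventh of the chord, so this is third inversion (figured bass 4/2).

F# diminished seventh, third inversion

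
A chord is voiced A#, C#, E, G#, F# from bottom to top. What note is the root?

F#

The distinct letter names are A#, C#, E, G#, F#. Arranged as a stack of thirds they read F#–A#–C#–E–G#, so F# is the root (an F# dominant ninth chord).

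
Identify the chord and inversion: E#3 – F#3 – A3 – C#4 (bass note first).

F# minor-major seventh, third inversion

The pitch classes E#, F#, A, C# arrange in thirds as F#–A–C#–E#: an F# minor-major seventh chord.
With the seventh (E#) in the bass, the chord is in third inversion (figured bass 4/2).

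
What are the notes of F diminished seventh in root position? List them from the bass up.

F, Ab, Cb, Ebb

The chord tones are F–Ab–Cb–Ebb. With the root (F) lowest for root position: F, Ab, Cb, Ebb.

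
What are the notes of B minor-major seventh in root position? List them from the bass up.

The chord tones are B–D–F#–A#. With the root (B) lowest for root position: B, D, F#, A#.

B, D, F#, A#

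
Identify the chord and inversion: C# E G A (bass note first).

A dominant seventh, first inversion

Reducing to letter names: C#, E, G, A. These stack in thirds as A–C#–E–G — an A dominant seventh chord.
The lowest note is C#, the third of the chord, so this is first inversion (figured bass 6/5).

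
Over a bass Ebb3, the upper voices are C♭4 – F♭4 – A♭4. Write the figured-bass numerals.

4/2

The notes Ebb, Cb, Fb, Ab stack in thirds as Fb–Ab–Cb–Ebb — an Fb dominant seventh chord. The bass Ebb is the seventh, so this is third inversion: figured 4/2.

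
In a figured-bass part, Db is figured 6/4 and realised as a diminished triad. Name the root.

G

The figures 6/4 mean the fifth of the chord is in the bass. If Db is the fifth of a diminished triad, the root is G (chord tones G–Bb–Db).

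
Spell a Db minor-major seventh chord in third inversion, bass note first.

C, Db, Fb, Ab

Spelling Db minor-major seventh: Db–Fb–Ab–C. In third inversion the seventh is bass, giving C, Db, Fb, Ab from the bottom.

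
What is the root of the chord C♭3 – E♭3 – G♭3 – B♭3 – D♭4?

Cb

Cb, Eb, Gb, Bb, Db are the tones of a Cb major ninth chord (Cb–Eb–Gb–Bb–Db), making Cb the root.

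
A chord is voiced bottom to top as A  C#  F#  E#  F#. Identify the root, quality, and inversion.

Reducing to letter names: A, C#, F#, E#. These stack in thirds as F#–A–C#–E# — an F# minor-major seventh chord.
The lowest note is A, the third of the chord, so this is first inversion (figured bass 6/5).

F# minor-major seventh, first inversion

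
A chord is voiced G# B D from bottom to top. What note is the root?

G#

Reordering G#, B, D into stacked thirds gives G#–B–D; the bottom of that stack, G#, is the root.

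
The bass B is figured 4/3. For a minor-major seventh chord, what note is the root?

E

The figures 4/3 mean the fifth of the chord is in the bass. If B is the fifth of a minor-major seventh chord, the root is E (chord tones E–G–B–D#).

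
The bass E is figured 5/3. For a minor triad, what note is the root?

The figures 5/3 mean the root of the chord is in the bass. If E is the root of a minor triad, the root is E (chord tones E–G–B).

E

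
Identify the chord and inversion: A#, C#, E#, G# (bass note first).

The pitch classes A#, C#, E#, G# arrange in thirds as A#–C#–E#–G#: an A# minor seventh chord.
With the root (A#) in the bass, the chord is in root position (figured bass 7).

A# minor seventh, root position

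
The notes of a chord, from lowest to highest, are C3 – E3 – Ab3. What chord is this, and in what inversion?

Ab augmented, first inversion

The distinct note names are C, E, Ab. Stacked in thirds they read Ab–C–E, which is an augmented triad on Ab.
With the third (C) in the bass, the chord is in first inversion (figured bass 6).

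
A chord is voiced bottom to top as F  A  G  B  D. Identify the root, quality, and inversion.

G dominant ninth, third inversion

The distinct note names are F, A, G, B, D. Stacked in thirds they read G–B–D–F–A, which is a dominant ninth chord on G.
F is the seventh of G dominant ninth; seventh in the bass means third inversion.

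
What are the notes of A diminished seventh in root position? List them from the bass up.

A, C, Eb, Gb

Spelling A diminished seventh: A–C–Eb–Gb. In root position the root is bass, giving A, C, Eb, Gb from the bottom.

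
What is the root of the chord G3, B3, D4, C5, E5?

Reordering G, B, D, C, E into stacked thirds gives C–E–G–B–D; the bottom of that stack, C, is the root.

C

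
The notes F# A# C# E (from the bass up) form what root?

F#

F#, A#, C#, E are the tones of an F# dominant seventh chord (F#–A#–C#–E), making F# the root.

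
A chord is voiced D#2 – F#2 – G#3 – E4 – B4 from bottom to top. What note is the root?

E

D#, F#, G#, E, B are the tones of an E major ninth chord (E–G#–B–D#–F#), making E the root.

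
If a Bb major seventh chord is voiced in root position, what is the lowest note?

Bb

The root of Bb major seventh (Bb–D–F–A) is Bb; that is the bass in root position.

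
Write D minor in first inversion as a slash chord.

First inversion of D minor has the third (F) in the bass. As a slash chord: Dm/F.

Dm/F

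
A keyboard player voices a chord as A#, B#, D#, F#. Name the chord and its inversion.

The distinct note names are A#, B#, D#, F#. Stacked in thirds they read B#–D#–F#–A#, which is a half-diminished seventh chord on B#.
With the seventh (A#) in the bass, the chord is in third inversion (figured bass 4/2).

B# half-diminished seventh, third inversion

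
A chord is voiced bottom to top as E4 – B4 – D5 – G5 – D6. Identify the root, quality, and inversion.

The distinct note names are E, B, D, G. Stacked in thirds they read E–G–B–D, which is a minor seventh chord on E.
E is the root of E minor seventh; root in the bass means root position (figured bass 7).

E minor seventh, root position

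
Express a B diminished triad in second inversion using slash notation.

Second inversion of B diminished has the fifth (F) in the bass. As a slash chord: Bdim/F.

Bdim/F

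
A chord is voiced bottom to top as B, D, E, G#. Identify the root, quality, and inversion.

E dominant seventh, second inversion

The pitch classes B, D, E, G# arrange in thirds as E–G#–B–D: an E dominant seventh chord.
The lowest note is B, the fifth of the chord, so this is second inversion (figured bass 4/3).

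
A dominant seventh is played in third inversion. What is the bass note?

G

A dominant seventh is A–C#–E–G. Third inversion places the seventh in the bass: G.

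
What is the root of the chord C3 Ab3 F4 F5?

C, Ab, F are the tones of an F minor triad (F–Ab–C), making F the root.

F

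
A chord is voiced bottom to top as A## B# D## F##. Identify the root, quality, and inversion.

B# major seventh, third inversion

Reducing to letter names: A##, B#, D##, F##. These stack in thirds as B#–D##–F##–A## — a B# major seventh chord.
With the seventh (A##) in the bass, the chord is in third inversion (figured bass 4/2).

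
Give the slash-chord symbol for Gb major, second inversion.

GbM/Db

Second inversion of Gb major has the fifth (Db) in the bass. As a slash chord: GbM/Db.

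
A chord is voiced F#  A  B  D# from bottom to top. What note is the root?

F#, A, B, D# are the tones of a B dominant seventh chord (B–D#–F#–A), making B the root.

B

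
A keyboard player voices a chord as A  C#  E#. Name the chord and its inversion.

The pitch classes A, C#, E# arrange in thirds as A–C#–E#: an A augmented triad.
The lowest note is A, the root of the chord, so this is root position (figured bass 5/3).

A augmented, root position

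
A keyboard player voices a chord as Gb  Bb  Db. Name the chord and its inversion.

Gb major, root position

Reducing to letter names: Gb, Bb, Db. These stack in thirds as Gb–Bb–Db — a Gb major triad.
The lowest note is Gb, the root of the chord, so this is root position (figured bass 5/3).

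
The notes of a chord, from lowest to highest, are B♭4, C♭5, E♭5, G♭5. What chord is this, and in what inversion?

The pitch classes Bb, Cb, Eb, Gb arrange in thirds as Cb–Eb–Gb–Bb: a Cb major seventh chord.
Bb is the seventh of Cb major seventh; seventh in the bass means third inversion (figured bass 4/2).

Cb major seventh, third inversion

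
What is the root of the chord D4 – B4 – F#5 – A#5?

D, B, F#, A# are the tones of a B minor-major seventh chord (B–D–F#–A#), making B the root.

B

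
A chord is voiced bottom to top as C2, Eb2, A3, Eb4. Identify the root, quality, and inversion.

A diminished, first inversion

Reducing to letter names: C, Eb, A. These stack in thirds as A–C–Eb — an A diminished triad.
C is the third of A diminished; third in the bass means first inversion (figured bass 6).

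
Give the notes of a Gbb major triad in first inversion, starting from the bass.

Gbb major is Gbb–Bbb–Dbb. First inversion puts the third (Bbb) in the bass, with the remaining tones above: Bbb, Dbb, Gbb.

Bbb, Dbb, Gbb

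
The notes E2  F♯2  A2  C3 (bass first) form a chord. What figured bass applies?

4/2

The notes E, F#, A, C stack in thirds as F#–A–C–E — an F# half-diminished seventh chord. The bass E is the seventh, so this is third inversion: figured 4/2.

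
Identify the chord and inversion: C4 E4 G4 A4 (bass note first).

Reducing to letter names: C, E, G, A. These stack in thirds as A–C–E–G — an A minor seventh chord.
The lowest note is C, the third of the chord, so this is first inversion (figured bass 6/5).

A minor seventh, first inversion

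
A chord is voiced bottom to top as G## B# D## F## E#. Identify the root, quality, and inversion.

The pitch classes G##, B#, D##, F##, E# arrange in thirds as E#–G##–B#–D##–F##: an E# major ninth chord.
G## is the third of E# major ninth; third in the bass means first inversion.

E# major ninth, first inversion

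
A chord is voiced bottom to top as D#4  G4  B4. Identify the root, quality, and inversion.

The distinct note names are D#, G, B. Stacked in thirds they read G–B–D#, which is an augmented triad on G.
D# is the fifth of G augmented; fifth in the bass means second inversion (figured bass 6/4).

G augmented, second inversion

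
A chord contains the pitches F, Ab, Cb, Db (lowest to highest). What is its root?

Reordering F, Ab, Cb, Db into stacked thirds gives Db–F–Ab–Cb; the bottom of that stack, Db, is the root.

Db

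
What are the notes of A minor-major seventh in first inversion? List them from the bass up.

C, E, G#, A

Spelling A minor-major seventh: A–C–E–G#. In first inversion the third is bass, giving C, E, G#, A from the bottom.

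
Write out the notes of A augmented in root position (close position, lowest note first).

A, C#, E#

Spelling A augmented: A–C#–E#. In root position the root is bass, giving A, C#, E# from the bottom.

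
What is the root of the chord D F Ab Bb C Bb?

The distinct letter names are D, F, Ab, Bb, C. Arranged as a stack of thirds they read Bb–D–F–Ab–C, so Bb is the root (a Bb dominant ninth chord).

Bb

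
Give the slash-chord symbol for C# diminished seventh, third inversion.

Third inversion of C# diminished seventh has the seventh (Bb) in the bass. As a slash chord: C#dim7/Bb.

C#dim7/Bb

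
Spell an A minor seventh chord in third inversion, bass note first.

The chord tones are A–C–E–G. With the seventh (G) lowest for third inversion: G, A, C, E.

G, A, C, E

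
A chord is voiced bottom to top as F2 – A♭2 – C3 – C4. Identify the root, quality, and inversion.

The pitch classes F, Ab, C arrange in thirds as F–Ab–C: an F minor triad.
F is the root of F minor; root in the bass means root position (figured bass 5/3).

F minor, root position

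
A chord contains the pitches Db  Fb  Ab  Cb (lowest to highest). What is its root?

Db

The distinct letter names are Db, Fb, Ab, Cb. Arranged as a stack of thirds they read Db–Fb–Ab–Cb, so Db is the root (a Db minor seventh chord).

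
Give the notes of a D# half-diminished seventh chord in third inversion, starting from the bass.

Spelling D# half-diminished seventh: D#–F#–A–C#. In third inversion the seventh is bass, giving C#, D#, F#, A from the bottom.

C#, D#, F#, A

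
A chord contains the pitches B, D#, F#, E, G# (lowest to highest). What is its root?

E

The distinct letter names are B, D#, F#, E, G#. Arranged as a stack of thirds they read E–G#–B–D#–F#, so E is the root (an E major ninth chord).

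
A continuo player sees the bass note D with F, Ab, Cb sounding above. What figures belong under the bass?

7

The notes D, F, Ab, Cb stack in thirds as D–F–Ab–Cb — a D diminished seventh chord. The bass D is the root, so this is root position: figured 7.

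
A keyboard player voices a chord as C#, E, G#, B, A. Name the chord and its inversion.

A major ninth, first inversion

Reducing to letter names: C#, E, G#, B, A. These stack in thirds as A–C#–E–G#–B — an A major ninth chord.
The lowest note is C#, the third of the chord, so this is first inversion.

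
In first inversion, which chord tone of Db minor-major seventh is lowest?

Fb

The third of Db minor-major seventh (Db–Fb–Ab–C) is Fb; that is the bass in first inversion.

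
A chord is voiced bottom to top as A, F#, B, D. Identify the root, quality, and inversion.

B minor seventh, third inversion

The distinct note names are A, F#, B, D. Stacked in thirds they read B–D–F#–A, which is a minor seventh chord on B.
With the seventh (A) in the bass, the chord is in third inversion (figured bass 4/2).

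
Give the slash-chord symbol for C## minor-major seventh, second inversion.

Second inversion of C## minor-major seventh has the fifth (G##) in the bass. As a slash chord: C##m(maj7)/G##.

C##m(maj7)/G##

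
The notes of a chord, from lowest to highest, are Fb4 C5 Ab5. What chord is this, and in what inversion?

The distinct note names are Fb, C, Ab. Stacked in thirds they read Fb–Ab–C, which is an augmented triad on Fb.
With the root (Fb) in the bass, the chord is in root position (figured bass 5/3).

Fb augmented, root position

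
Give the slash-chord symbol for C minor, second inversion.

Second inversion of C minor has the fifth (G) in the bass. As a slash chord: Cm/G.

Cm/G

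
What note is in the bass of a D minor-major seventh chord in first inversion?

D minor-major seventh is D–F–A–C#. First inversion places the third in the bass: F.

F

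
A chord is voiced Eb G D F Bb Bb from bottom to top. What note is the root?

Eb

Reordering Eb, G, D, F, Bb into stacked thirds gives Eb–G–Bb–D–F; the bottom of that stack, Eb, is the root.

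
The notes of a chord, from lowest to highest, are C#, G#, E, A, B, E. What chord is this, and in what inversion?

A major ninth, first inversion

The pitch classes C#, G#, E, A, B arrange in thirds as A–C#–E–G#–B: an A major ninth chord.
C# is the third of A major ninth; third in the bass means first inversion.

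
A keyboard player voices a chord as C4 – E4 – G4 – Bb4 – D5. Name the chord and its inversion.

The distinct note names are C, E, G, Bb, D. Stacked in thirds they read C–E–G–Bb–D, which is a dominant ninth chord on C.
With the root (C) in the bass, the chord is in root position.

C dominant ninth, root position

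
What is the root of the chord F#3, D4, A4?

Reordering F#, D, A into stacked thirds gives D–F#–A; the bottom of that stack, D, is the root.

D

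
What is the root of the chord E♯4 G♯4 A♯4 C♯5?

A#

E#, G#, A#, C# are the tones of an A# minor seventh chord (A#–C#–E#–G#), making A# the root.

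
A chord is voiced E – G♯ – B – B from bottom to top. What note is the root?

E

Reordering E, G#, B into stacked thirds gives E–G#–B; the bottom of that stack, E, is the root.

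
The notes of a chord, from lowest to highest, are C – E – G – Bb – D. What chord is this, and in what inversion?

The distinct note names are C, E, G, Bb, D. Stacked in thirds they read C–E–G–Bb–D, which is a dominant ninth chord on C.
With the root (C) in the bass, the chord is in root position.

C dominant ninth, root position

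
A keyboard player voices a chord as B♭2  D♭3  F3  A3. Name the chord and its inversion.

Reducing to letter names: Bb, Db, F, A. These stack in thirds as Bb–Db–F–A — a Bb minor-major seventh chord.
With the root (Bb) in the bass, the chord is in root position (figured bass 7).

Bb minor-major seventh, root position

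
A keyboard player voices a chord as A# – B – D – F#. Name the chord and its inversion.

The pitch classes A#, B, D, F# arrange in thirds as B–D–F#–A#: a B minor-major seventh chord.
With the seventh (A#) in the bass, the chord is in third inversion (figured bass 4/2).

B minor-major seventh, third inversion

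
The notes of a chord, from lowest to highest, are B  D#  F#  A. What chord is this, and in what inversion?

B dominant seventh, root position

Reducing to letter names: B, D#, F#, A. These stack in thirds as B–D#–F#–A — a B dominant seventh chord.
With the root (B) in the bass, the chord is in root position (figured bass 7).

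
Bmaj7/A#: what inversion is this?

Bmaj7/A# means B major seventh with A# in the bass. A# is the seventh of B major seventh (B–D#–F#–A#), so this is third inversion.

third inversion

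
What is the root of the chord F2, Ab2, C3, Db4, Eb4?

Db

The distinct letter names are F, Ab, C, Db, Eb. Arranged as a stack of thirds they read Db–F–Ab–C–Eb, so Db is the root (a Db major ninth chord).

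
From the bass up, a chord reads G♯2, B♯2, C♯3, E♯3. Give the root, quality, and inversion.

The pitch classes G#, B#, C#, E# arrange in thirds as C#–E#–G#–B#: a C# major seventh chord.
G# is the fifth of C# major seventh; fifth in the bass means second inversion (figured bass 4/3).

C# major seventh, second inversion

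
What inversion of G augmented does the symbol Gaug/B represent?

Gaug/B means G augmented with B in the bass. B is the third of G augmented (G–B–D#), so this is first inversion.

first inversion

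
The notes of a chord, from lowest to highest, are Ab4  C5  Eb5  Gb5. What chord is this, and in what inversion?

Reducing to letter names: Ab, C, Eb, Gb. These stack in thirds as Ab–C–Eb–Gb — an Ab dominant seventh chord.
Ab is the root of Ab dominant seventh; root in the bass means root position (figured bass 7).

Ab dominant seventh, root position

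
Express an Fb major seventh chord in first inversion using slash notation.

Fbmaj7/Ab

First inversion of Fb major seventh has the third (Ab) in the bass. As a slash chord: Fbmaj7/Ab.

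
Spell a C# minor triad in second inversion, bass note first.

C# minor is C#–E–G#. Second inversion puts the fifth (G#) in the bass, with the remaining tones above: G#, C#, E.

G#, C#, E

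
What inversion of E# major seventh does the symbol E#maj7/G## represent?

first inversion

E#maj7/G## means E# major seventh with G## in the bass. G## is the third of E# major seventh (E#–G##–B#–D##), so this is first inversion.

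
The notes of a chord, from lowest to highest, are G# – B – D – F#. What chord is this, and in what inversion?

Reducing to letter names: G#, B, D, F#. These stack in thirds as G#–B–D–F# — a G# half-diminished seventh chord.
With the root (G#) in the bass, the chord is in root position (figured bass 7).

G# half-diminished seventh, root position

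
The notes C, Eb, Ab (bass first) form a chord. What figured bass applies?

6

The notes C, Eb, Ab stack in thirds as Ab–C–Eb — an Ab major triad. The bass C is the third, so this is first inversion: figured 6.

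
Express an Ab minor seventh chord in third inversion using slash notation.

Third inversion of Ab minor seventh has the seventh (Gb) in the bass. As a slash chord: Abm7/Gb.

Abm7/Gb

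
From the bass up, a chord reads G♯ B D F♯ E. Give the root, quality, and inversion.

The distinct note names are G#, B, D, F#, E. Stacked in thirds they read E–G#–B–D–F#, which is a dominant ninth chord on E.
With the third (G#) in the bass, the chord is in first inversion.

E dominant ninth, first inversion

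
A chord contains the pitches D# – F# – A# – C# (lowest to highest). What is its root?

D#, F#, A#, C# are the tones of a D# minor seventh chord (D#–F#–A#–C#), making D# the root.

D#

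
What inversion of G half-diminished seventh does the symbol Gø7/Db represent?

Gø7/Db means G half-diminished seventh with Db in the bass. Db is the fifth of G half-diminished seventh (G–Bb–Db–F), so this is second inversion.

second inversion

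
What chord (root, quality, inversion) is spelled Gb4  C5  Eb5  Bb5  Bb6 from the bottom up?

C half-diminished seventh, second inversion

The distinct note names are Gb, C, Eb, Bb. Stacked in thirds they read C–Eb–Gb–Bb, which is a half-diminished seventh chord on C.
With the fifth (Gb) in the bass, the chord is in second inversion (figured bass 4/3).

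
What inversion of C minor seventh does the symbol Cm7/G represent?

second inversion

Cm7/G means C minor seventh with G in the bass. G is the fifth of C minor seventh (C–Eb–G–Bb), so this is second inversion.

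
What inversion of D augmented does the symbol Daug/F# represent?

first inversion

Daug/F# means D augmented with F# in the bass. F# is the third of D augmented (D–F#–A#), so this is first inversion.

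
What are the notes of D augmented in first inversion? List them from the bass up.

F#, A#, D

Spelling D augmented: D–F#–A#. In first inversion the third is bass, giving F#, A#, D from the bottom.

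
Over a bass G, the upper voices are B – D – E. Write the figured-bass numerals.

The notes G, B, D, E stack in thirds as E–G–B–D — an E minor seventh chord. The bass G is the third, so this is first inversion: figured 6/5.

6/5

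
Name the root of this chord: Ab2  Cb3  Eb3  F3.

F

The distinct letter names are Ab, Cb, Eb, F. Arranged as a stack of thirds they read F–Ab–Cb–Eb, so F is the root (an F half-diminished seventh chord).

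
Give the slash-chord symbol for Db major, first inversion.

First inversion of Db major has the third (F) in the bass. As a slash chord: Dbmaj/F.

Dbmaj/F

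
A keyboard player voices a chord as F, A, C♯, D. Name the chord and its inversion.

The distinct note names are F, A, C#, D. Stacked in thirds they read D–F–A–C#, which is a minor-major seventh chord on D.
F is the third of D minor-major seventh; third in the bass means first inversion (figured bass 6/5).

D minor-major seventh, first inversion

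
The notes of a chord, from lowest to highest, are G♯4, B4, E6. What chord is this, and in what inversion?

The pitch classes G#, B, E arrange in thirds as E–G#–B: an E major triad.
G# is the third of E major; third in the bass means first inversion (figured bass 6).

E major, first inversion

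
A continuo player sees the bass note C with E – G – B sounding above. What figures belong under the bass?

7

The notes C, E, G, B stack in thirds as C–E–G–B — a C major seventh chord. The bass C is the root, so this is root position: figured 7.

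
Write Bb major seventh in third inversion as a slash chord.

Third inversion of Bb major seventh has the seventh (A) in the bass. As a slash chord: Bbmaj7/A.

Bbmaj7/A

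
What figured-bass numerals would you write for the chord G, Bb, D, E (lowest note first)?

6/5

The notes G, Bb, D, E stack in thirds as E–G–Bb–D — an E half-diminished seventh chord. The bass G is the third, so this is first inversion: figured 6/5.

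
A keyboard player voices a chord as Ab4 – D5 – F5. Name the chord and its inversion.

The distinct note names are Ab, D, F. Stacked in thirds they read D–F–Ab, which is a diminished triad on D.
The lowest note is Ab, the fifth of the chord, so this is second inversion (figured bass 6/4).

D diminished, second inversion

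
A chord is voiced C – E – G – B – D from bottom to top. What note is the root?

C, E, G, B, D are the tones of a C major ninth chord (C–E–G–B–D), making C the root.

C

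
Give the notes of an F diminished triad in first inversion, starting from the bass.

Ab, Cb, F

Spelling F diminished: F–Ab–Cb. In first inversion the third is bass, giving Ab, Cb, F from the bottom.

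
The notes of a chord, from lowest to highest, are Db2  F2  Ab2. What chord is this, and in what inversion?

Reducing to letter names: Db, F, Ab. These stack in thirds as Db–F–Ab — a Db major triad.
With the root (Db) in the bass, the chord is in root position (figured bass 5/3).

Db major, root position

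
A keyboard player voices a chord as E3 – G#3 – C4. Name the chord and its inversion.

Reducing to letter names: E, G#, C. These stack in thirds as C–E–G# — a C augmented triad.
The lowest note is E, the third of the chord, so this is first inversion (figured bass 6).

C augmented, first inversion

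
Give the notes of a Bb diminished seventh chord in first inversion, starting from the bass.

Bb diminished seventh is Bb–Db–Fb–Abb. First inversion puts the third (Db) in the bass, with the remaining tones above: Db, Fb, Abb, Bb.

Db, Fb, Abb, Bb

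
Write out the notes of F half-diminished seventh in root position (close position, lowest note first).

F, Ab, Cb, Eb

Spelling F half-diminished seventh: F–Ab–Cb–Eb. In root position the root is bass, giving F, Ab, Cb, Eb from the bottom.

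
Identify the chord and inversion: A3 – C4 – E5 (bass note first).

The distinct note names are A, C, E. Stacked in thirds they read A–C–E, which is a minor triad on A.
The lowest note is A, the root of the chord, so this is root position (figured bass 5/3).

A minor, root position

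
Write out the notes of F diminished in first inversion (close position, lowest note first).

Ab, Cb, F

Spelling F diminished: F–Ab–Cb. In first inversion the third is bass, giving Ab, Cb, F from the bottom.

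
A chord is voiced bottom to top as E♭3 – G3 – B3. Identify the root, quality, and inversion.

Eb augmented, root position

The distinct note names are Eb, G, B. Stacked in thirds they read Eb–G–B, which is an augmented triad on Eb.
Eb is the root of Eb augmented; root in the bass means root position (figured bass 5/3).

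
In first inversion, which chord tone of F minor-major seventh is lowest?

The third of F minor-major seventh (F–Ab–C–E) is Ab; that is the bass in first inversion.

Ab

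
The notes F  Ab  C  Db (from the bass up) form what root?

F, Ab, C, Db are the tones of a Db major seventh chord (Db–F–Ab–C), making Db the root.

Db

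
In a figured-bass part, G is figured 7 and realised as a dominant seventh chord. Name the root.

G

The figures 7 mean the root of the chord is in the bass. If G is the root of a dominant seventh chord, the root is G (chord tones G–B–D–F).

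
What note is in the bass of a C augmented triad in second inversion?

G#

The fifth of C augmented (C–E–G#) is G#; that is the bass in second inversion.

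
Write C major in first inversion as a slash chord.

First inversion of C major has the third (E) in the bass. As a slash chord: C/E.

C/E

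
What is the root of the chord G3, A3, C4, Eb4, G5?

G, A, C, Eb are the tones of an A half-diminished seventh chord (A–C–Eb–G), making A the root.

A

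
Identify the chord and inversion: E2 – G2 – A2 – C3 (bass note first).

The distinct note names are E, G, A, C. Stacked in thirds they read A–C–E–G, which is a minor seventh chord on A.
With the fifth (E) in the bass, the chord is in second inversion (figured bass 4/3).

A minor seventh, second inversion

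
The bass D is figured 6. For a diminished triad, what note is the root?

The figures 6 mean the third of the chord is in the bass. If D is the third of a diminished triad, the root is B (chord tones B–D–F).

B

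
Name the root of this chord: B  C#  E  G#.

B, C#, E, G# are the tones of a C# minor seventh chord (C#–E–G#–B), making C# the root.

C#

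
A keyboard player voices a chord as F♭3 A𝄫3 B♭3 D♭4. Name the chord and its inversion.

Bb diminished seventh, second inversion

The pitch classes Fb, Abb, Bb, Db arrange in thirds as Bb–Db–Fb–Abb: a Bb diminished seventh chord.
The lowest note is Fb, the fifth of the chord, so this is second inversion (figured bass 4/3).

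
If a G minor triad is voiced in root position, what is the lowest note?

G

The root of G minor (G–Bb–D) is G; that is the bass in root position.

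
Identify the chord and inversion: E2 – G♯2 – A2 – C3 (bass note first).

The pitch classes E, G#, A, C arrange in thirds as A–C–E–G#: an A minor-major seventh chord.
The lowest note is E, the fifth of the chord, so this is second inversion (figured bass 4/3).

A minor-major seventh, second inversion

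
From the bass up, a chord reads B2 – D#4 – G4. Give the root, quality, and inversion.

G augmented, first inversion

The distinct note names are B, D#, G. Stacked in thirds they read G–B–D#, which is an augmented triad on G.
The lowest note is B, the third of the chord, so this is first inversion (figured bass 6).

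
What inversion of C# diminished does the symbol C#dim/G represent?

second inversion

C#dim/G means C# diminished with G in the bass. G is the fifth of C# diminished (C#–E–G), so this is second inversion.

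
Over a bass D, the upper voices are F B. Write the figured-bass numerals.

The notes D, F, B stack in thirds as B–D–F — a B diminished triad. The bass D is the third, so this is first inversion: figured 6.

6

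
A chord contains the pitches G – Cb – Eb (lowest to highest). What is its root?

Reordering G, Cb, Eb into stacked thirds gives Cb–Eb–G; the bottom of that stack, Cb, is the root.

Cb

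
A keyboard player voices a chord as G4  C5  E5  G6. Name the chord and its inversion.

C major, second inversion

Reducing to letter names: G, C, E. These stack in thirds as C–E–G — a C major triad.
G is the fifth of C major; fifth in the bass means second inversion (figured bass 6/4).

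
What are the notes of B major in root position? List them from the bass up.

B, D#, F#

Spelling B major: B–D#–F#. In root position the root is bass, giving B, D#, F# from the bottom.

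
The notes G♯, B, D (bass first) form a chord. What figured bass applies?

The notes G#, B, D stack in thirds as G#–B–D — a G# diminished triad. The bass G# is the root, so this is root position: figured 5/3.

5/3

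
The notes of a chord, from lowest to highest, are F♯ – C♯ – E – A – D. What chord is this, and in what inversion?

Reducing to letter names: F#, C#, E, A, D. These stack in thirds as D–F#–A–C#–E — a D major ninth chord.
With the third (F#) in the bass, the chord is in first inversion.

D major ninth, first inversion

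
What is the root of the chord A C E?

A

Reordering A, C, E into stacked thirds gives A–C–E; the bottom of that stack, A, is the root.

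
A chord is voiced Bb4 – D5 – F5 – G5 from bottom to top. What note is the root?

G

The distinct letter names are Bb, D, F, G. Arranged as a stack of thirds they read G–Bb–D–F, so G is the root (a G minor seventh chord).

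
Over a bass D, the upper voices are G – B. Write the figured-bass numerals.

The notes D, G, B stack in thirds as G–B–D — a G major triad. The bass D is the fifth, so this is second inversion: figured 6/4.

6/4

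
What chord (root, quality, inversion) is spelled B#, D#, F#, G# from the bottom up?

The distinct note names are B#, D#, F#, G#. Stacked in thirds they read G#–B#–D#–F#, which is a dominant seventh chord on G#.
With the third (B#) in the bass, the chord is in first inversion (figured bass 6/5).

G# dominant seventh, first inversion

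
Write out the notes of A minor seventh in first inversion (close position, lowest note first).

C, E, G, A

The chord tones are A–C–E–G. With the third (C) lowest for first inversion: C, E, G, A.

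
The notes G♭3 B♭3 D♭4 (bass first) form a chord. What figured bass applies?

5/3

The notes Gb, Bb, Db stack in thirds as Gb–Bb–Db — a Gb major triad. The bass Gb is the root, so this is root position: figured 5/3.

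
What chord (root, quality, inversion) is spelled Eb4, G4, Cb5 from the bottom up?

The distinct note names are Eb, G, Cb. Stacked in thirds they read Cb–Eb–G, which is an augmented triad on Cb.
With the third (Eb) in the bass, the chord is in first inversion (figured bass 6).

Cb augmented, first inversion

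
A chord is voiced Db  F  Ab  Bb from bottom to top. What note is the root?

Bb

Db, F, Ab, Bb are the tones of a Bb minor seventh chord (Bb–Db–F–Ab), making Bb the root.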